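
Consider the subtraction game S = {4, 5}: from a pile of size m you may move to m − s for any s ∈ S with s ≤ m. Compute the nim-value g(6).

Build the Grundy sequence with g(k) = mex{g(k−s) : s ∈ {4, 5}, s ≤ k}:
g(0) = mex{} = 0
g(1) = mex{} = 0
g(2) = mex{} = 0
g(3) = mex{} = 0
g(4) = mex{0} = 1
g(5) = mex{0} = 1
g(6) = mex{0} = 1
So g(6) = 1.

1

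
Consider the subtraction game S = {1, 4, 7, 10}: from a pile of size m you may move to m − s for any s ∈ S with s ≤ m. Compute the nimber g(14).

Build the Grundy sequence with g(k) = mex{g(k−s) : s ∈ {1, 4, 7, 10}, s ≤ k}:
g(0) = mex{} = 0
g(1) = mex{0} = 1
g(2) = mex{1} = 0
g(3) = mex{0} = 1
g(4) = mex{0,1} = 2
g(5) = mex{1,2} = 0
g(6) = mex{0} = 1
g(7) = mex{0,1} = 2
g(8) = mex{1,2} = 0
g(9) = mex{0} = 1
g(10) = mex{0,1} = 2
g(11) = mex{1,2} = 0
g(12) = mex{0} = 1
g(13) = mex{1} = 0
g(14) = mex{0,2} = 1
So g(14) = 1.

1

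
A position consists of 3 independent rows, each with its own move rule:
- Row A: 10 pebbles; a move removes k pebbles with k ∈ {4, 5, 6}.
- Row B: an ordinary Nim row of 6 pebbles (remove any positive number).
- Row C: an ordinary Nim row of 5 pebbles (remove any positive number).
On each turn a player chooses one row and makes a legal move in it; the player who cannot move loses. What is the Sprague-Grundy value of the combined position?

3

For row A, compute g(0), g(1), … with moves {4, 5, 6}:
k:     0  1  2  3  4  5  6  7  8  9 10
g(k):  0  0  0  0  1  1  1  1  2  2  0
So g(10) = 0.
Row B is a plain Nim row of size 6, so its Grundy value is 6.
Row C is a plain Nim row of size 5, so its Grundy value is 5.
By the Sprague-Grundy theorem, the Grundy value of a sum of independent games is the XOR of the component values.
Combined value = 0 XOR 6 XOR 5 = 3.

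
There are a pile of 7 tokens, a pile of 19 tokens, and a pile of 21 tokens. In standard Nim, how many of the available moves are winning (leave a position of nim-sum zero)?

3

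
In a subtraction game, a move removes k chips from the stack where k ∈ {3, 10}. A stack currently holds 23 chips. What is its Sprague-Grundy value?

1

Compute g(0), g(1), … for moves {3, 10}:
k:     0  1  2  3  4  5  6  7  8  9 10 11 12 13 14 15 16 17 18 19 20 21 22 23
g(k):  0  0  0  1  1  1  0  0  0  1  1  1  2  0  0  0  1  1  1  0  0  0  1  1
So g(23) = 1.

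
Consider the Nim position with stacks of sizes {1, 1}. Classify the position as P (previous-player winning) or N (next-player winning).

P-position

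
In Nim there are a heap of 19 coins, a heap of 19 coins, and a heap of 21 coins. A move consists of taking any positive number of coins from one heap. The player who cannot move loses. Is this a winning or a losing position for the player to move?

Nim-sum: 19 XOR 19 XOR 21 = 21.
The nim-sum is 21 ≠ 0, so this is an N-position: the player to move can win.

Winning position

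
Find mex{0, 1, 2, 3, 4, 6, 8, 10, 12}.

5

The values 0, 1, 2, 3, 4 are all present; 5 is the first non-negative integer missing from the set.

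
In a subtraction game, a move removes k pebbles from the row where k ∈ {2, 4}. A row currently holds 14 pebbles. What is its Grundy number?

1

Compute g(0), g(1), … for moves {2, 4}:
g(0) = mex{} = 0
g(1) = mex{} = 0
g(2) = mex{0} = 1
g(3) = mex{0} = 1
g(4) = mex{0,1} = 2
g(5) = mex{0,1} = 2
g(6) = mex{1,2} = 0
g(7) = mex{1,2} = 0
g(8) = mex{0,2} = 1
g(9) = mex{0,2} = 1
g(10) = mex{0,1} = 2
g(11) = mex{0,1} = 2
g(12) = mex{1,2} = 0
g(13) = mex{1,2} = 0
g(14) = mex{0,2} = 1
So g(14) = 1.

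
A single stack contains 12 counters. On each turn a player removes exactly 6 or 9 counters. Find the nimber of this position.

Compute g(0), g(1), … for moves {6, 9}:
g(0) = mex{} = 0
g(1) = mex{} = 0
g(2) = mex{} = 0
g(3) = mex{} = 0
g(4) = mex{} = 0
g(5) = mex{} = 0
g(6) = mex{0} = 1
g(7) = mex{0} = 1
g(8) = mex{0} = 1
g(9) = mex{0} = 1
g(10) = mex{0} = 1
g(11) = mex{0} = 1
g(12) = mex{0,1} = 2
So g(12) = 2.

2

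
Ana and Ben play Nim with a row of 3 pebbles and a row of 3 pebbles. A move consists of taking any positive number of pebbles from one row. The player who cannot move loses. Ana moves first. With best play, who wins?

Compute the nim-sum pairwise:
3 ⊕ 3 = 0
The nim-sum is 0, so this is a P-position: the player to move is in a losing position under optimal play; Ana is about to move from it and so loses — Ben wins.

Ben wins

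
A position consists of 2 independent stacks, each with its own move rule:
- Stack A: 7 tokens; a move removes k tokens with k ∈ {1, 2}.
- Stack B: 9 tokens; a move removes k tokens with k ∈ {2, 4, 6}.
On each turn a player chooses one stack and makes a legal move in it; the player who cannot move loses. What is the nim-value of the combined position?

1

For stack A, compute g(0), g(1), … with moves {1, 2}:
k:     0  1  2  3  4  5  6  7
g(k):  0  1  2  0  1  2  0  1
So g(7) = 1.
For stack B, compute g(0), g(1), … with moves {2, 4, 6}:
k:     0  1  2  3  4  5  6  7  8  9
g(k):  0  0  1  1  2  2  3  3  0  0
So g(9) = 0.
The value of a disjunctive sum is the nim-sum of the parts.
Combined value = 1 ⊕ 0 = 1.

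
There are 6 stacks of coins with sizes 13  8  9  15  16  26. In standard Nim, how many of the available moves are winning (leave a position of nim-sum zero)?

Compute the nim-sum pairwise:
13 ⊕ 8 = 5
5 ⊕ 9 = 12
12 ⊕ 15 = 3
3 ⊕ 16 = 19
19 ⊕ 26 = 9
The overall nim-sum is X = 9. A stack of size p has a winning move iff p XOR X < p (reduce it to p XOR X).
  13: 13 XOR 9 = 4 < 13 — winning move (to 4).
  8: 8 XOR 9 = 1 < 8 — winning move (to 1).
  9: 9 XOR 9 = 0 < 9 — winning move (to 0).
  15: 15 XOR 9 = 6 < 15 — winning move (to 6).
  16: 16 XOR 9 = 25 ≥ 16 — no move.
  26: 26 XOR 9 = 19 < 26 — winning move (to 19).
That gives 5 winning moves.

5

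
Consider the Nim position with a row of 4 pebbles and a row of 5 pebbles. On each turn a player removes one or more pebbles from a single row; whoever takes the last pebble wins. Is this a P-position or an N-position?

N-position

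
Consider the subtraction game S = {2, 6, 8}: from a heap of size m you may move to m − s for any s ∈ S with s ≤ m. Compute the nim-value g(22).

Compute g(0), g(1), … for moves {2, 6, 8}:
k:     0  1  2  3  4  5  6  7  8  9 10 11 12 13 14 15 16 17 18 19 20 21 22
g(k):  0  0  1  1  0  0  1  1  2  2  3  3  2  2  0  0  1  1  0  0  1  1  2
So g(22) = 2.

2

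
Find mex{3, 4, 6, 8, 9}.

0

0 is not in the set, so the mex is 0.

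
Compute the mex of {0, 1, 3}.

The values 0, 1 are all present; 2 is the first non-negative integer missing from the set.

2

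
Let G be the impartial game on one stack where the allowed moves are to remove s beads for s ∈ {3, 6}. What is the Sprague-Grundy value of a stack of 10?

Compute g(0), g(1), … for moves {3, 6}:
g(0) = mex{} = 0
g(1) = mex{} = 0
g(2) = mex{} = 0
g(3) = mex{0} = 1
g(4) = mex{0} = 1
g(5) = mex{0} = 1
g(6) = mex{0,1} = 2
g(7) = mex{0,1} = 2
g(8) = mex{0,1} = 2
g(9) = mex{1,2} = 0
g(10) = mex{1,2} = 0
So g(10) = 0.

0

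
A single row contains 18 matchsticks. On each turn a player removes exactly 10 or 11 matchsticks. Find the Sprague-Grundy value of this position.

1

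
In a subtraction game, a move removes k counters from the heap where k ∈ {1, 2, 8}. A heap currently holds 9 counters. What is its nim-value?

Compute g(0), g(1), … for moves {1, 2, 8}:
k:     0  1  2  3  4  5  6  7  8  9
g(k):  0  1  2  0  1  2  0  1  2  0
So g(9) = 0.

0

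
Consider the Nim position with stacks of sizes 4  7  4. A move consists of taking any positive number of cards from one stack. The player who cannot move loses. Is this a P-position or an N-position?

N-position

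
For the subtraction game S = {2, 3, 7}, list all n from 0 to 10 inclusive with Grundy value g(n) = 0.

0, 1, 5, 6, 10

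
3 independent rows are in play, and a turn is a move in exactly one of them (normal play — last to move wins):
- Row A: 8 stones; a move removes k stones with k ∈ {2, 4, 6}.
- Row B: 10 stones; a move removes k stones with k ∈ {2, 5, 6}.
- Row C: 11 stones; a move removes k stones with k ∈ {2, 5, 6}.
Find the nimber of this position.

1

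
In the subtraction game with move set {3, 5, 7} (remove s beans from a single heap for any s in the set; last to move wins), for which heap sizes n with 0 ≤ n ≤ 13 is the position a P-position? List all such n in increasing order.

0, 1, 2, 10, 11, 12

Grundy values for subtraction set {3, 5, 7}:
k:     0  1  2  3  4  5  6  7  8  9 10 11 12 13
g(k):  0  0  0  1  1  1  2  2  2  3  0  0  0  1
The P-positions (g = 0) in 0..13 are 0, 1, 2, 10, 11, 12.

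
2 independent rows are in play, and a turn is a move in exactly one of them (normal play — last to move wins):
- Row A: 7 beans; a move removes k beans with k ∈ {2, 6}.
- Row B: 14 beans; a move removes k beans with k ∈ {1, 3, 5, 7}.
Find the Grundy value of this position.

Grundy values for row A (subtraction set {2, 6}):
k:     0  1  2  3  4  5  6  7
g(k):  0  0  1  1  0  0  1  1
So g(7) = 1.
Build the Grundy sequence for row B with g(k) = mex{g(k−s) : s ∈ {1, 3, 5, 7}, s ≤ k}:
k:     0  1  2  3  4  5  6  7  8  9 10 11 12 13 14
g(k):  0  1  0  1  0  1  0  1  0  1  0  1  0  1  0
So g(14) = 0.
By the Sprague-Grundy theorem, the Grundy value of a sum of independent games is the XOR of the component values.
Combined value = 1 ⊕ 0 = 1.

1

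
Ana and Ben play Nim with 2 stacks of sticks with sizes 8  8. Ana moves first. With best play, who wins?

Bitwise XOR of the heap sizes:
  1000  (8)
  1000  (8)
  ----
  0000  (0)
The nim-sum is 0, so this is a P-position: the player to move is in a losing position under optimal play; Ana is about to move from it and so loses — Ben wins.

Ben wins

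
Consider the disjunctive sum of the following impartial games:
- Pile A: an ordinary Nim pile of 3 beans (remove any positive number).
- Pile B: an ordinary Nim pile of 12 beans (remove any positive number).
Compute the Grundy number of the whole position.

15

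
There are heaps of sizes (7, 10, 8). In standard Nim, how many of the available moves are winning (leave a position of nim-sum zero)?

Compute the nim-sum pairwise:
7 ⊕ 10 = 13
13 ⊕ 8 = 5
The overall nim-sum is X = 5. A heap of size p has a winning move iff p XOR X < p (reduce it to p XOR X).
  7: 7 XOR 5 = 2 < 7 — winning move (to 2).
  10: 10 XOR 5 = 15 ≥ 10 — no move.
  8: 8 XOR 5 = 13 ≥ 8 — no move.
That gives 1 winning move.

1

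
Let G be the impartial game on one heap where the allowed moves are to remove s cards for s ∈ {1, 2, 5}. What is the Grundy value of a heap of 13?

Compute g(0), g(1), … for moves {1, 2, 5}:
k:     0  1  2  3  4  5  6  7  8  9 10 11 12 13
g(k):  0  1  2  0  1  2  0  1  2  0  1  2  0  1
So g(13) = 1.

1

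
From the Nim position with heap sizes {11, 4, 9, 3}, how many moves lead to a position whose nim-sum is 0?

Write each in binary and XOR column by column:
  1011  (11)
  0100  (4)
  1001  (9)
  0011  (3)
  ----
  0101  (5)
The overall nim-sum is X = 5. A heap of size p has a winning move iff p XOR X < p (reduce it to p XOR X).
  11: 11 XOR 5 = 14 ≥ 11 — no move.
  4: 4 XOR 5 = 1 < 4 — winning move (to 1).
  9: 9 XOR 5 = 12 ≥ 9 — no move.
  3: 3 XOR 5 = 6 ≥ 3 — no move.
That gives 1 winning move.

1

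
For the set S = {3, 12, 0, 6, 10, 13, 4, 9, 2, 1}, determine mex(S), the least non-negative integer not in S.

The values 0, 1, 2, 3, 4 are all present; 5 is the first non-negative integer missing from the set.

5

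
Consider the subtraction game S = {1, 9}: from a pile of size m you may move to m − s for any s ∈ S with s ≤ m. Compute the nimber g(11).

1

Compute g(0), g(1), … for moves {1, 9}:
k:     0  1  2  3  4  5  6  7  8  9 10 11
g(k):  0  1  0  1  0  1  0  1  0  1  0  1
So g(11) = 1.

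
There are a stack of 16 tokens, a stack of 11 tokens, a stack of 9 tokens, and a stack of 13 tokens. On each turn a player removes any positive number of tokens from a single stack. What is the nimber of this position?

31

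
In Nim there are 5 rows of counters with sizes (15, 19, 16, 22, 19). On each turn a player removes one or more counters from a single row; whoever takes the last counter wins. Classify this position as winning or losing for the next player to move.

Winning position

Compute the nim-sum pairwise:
15 ⊕ 19 = 28
28 ⊕ 16 = 12
12 ⊕ 22 = 26
26 ⊕ 19 = 9
The nim-sum is 9 ≠ 0, so this is an N-position: the player to move can win.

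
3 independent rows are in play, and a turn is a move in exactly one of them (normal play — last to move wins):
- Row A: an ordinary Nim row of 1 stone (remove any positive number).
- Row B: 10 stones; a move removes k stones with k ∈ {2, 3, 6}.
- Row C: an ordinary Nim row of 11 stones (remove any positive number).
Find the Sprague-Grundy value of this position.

10

Row A is a plain Nim row of size 1, so its Grundy value is 1.
For row B, compute g(0), g(1), … with moves {2, 3, 6}:
g(0) = mex{} = 0
g(1) = mex{} = 0
g(2) = mex{0} = 1
g(3) = mex{0} = 1
g(4) = mex{0,1} = 2
g(5) = mex{1} = 0
g(6) = mex{0,1,2} = 3
g(7) = mex{0,2} = 1
g(8) = mex{0,1,3} = 2
g(9) = mex{1,3} = 0
g(10) = mex{1,2} = 0
So g(10) = 0.
Row C is a plain Nim row of size 11, so its Grundy value is 11.
The value of a disjunctive sum is the nim-sum of the parts.
Combined value = 1 XOR 0 XOR 11 = 10.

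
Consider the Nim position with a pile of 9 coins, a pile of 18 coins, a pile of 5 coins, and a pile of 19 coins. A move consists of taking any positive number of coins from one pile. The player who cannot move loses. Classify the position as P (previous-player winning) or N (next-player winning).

N-position

Write each in binary and XOR column by column:
  01001  (9)
  10010  (18)
  00101  (5)
  10011  (19)
  -----
  01101  (13)
The nim-sum is 13 ≠ 0, so this is an N-position: the player to move can win.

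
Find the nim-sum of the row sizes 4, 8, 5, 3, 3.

9

Write each in binary and XOR column by column:
  0100  (4)
  1000  (8)
  0101  (5)
  0011  (3)
  0011  (3)
  ----
  1001  (9)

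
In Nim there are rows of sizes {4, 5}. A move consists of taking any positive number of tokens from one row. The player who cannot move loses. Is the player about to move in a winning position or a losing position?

Nim-sum: 4 ^ 5 = 1.
The nim-sum is 1 ≠ 0, so this is an N-position: the player to move can win.

Winning position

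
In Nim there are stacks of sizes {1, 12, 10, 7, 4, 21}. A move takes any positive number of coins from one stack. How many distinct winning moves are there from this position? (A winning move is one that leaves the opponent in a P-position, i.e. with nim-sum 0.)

In binary:
  00001  (1)
  01100  (12)
  01010  (10)
  00111  (7)
  00100  (4)
  10101  (21)
  -----
  10001  (17)
The overall nim-sum is X = 17. A stack of size p has a winning move iff p XOR X < p (reduce it to p XOR X).
  1: 1 XOR 17 = 16 ≥ 1 — no move.
  12: 12 XOR 17 = 29 ≥ 12 — no move.
  10: 10 XOR 17 = 27 ≥ 10 — no move.
  7: 7 XOR 17 = 22 ≥ 7 — no move.
  4: 4 XOR 17 = 21 ≥ 4 — no move.
  21: 21 XOR 17 = 4 < 21 — winning move (to 4).
That gives 1 winning move.

1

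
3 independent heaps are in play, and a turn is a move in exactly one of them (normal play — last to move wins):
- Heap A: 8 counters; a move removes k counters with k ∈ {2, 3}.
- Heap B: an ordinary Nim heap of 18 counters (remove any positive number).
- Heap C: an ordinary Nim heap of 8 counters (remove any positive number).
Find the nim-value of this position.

27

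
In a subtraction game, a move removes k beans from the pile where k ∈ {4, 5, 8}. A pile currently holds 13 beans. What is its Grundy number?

0

Grundy values for subtraction set {4, 5, 8}:
k:     0  1  2  3  4  5  6  7  8  9 10 11 12 13
g(k):  0  0  0  0  1  1  1  1  2  2  2  2  0  0
So g(13) = 0.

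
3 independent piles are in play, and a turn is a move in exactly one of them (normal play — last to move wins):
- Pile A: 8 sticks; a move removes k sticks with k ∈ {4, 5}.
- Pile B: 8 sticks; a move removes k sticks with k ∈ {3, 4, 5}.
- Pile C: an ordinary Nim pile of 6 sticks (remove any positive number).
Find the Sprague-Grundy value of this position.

For pile A, compute g(0), g(1), … with moves {4, 5}:
k:     0  1  2  3  4  5  6  7  8
g(k):  0  0  0  0  1  1  1  1  2
So g(8) = 2.
For pile B, compute g(0), g(1), … with moves {3, 4, 5}:
g(0) = mex{} = 0
g(1) = mex{} = 0
g(2) = mex{} = 0
g(3) = mex{0} = 1
g(4) = mex{0} = 1
g(5) = mex{0} = 1
g(6) = mex{0,1} = 2
g(7) = mex{0,1} = 2
g(8) = mex{1} = 0
So g(8) = 0.
Pile C is a plain Nim pile of size 6, so its Grundy value is 6.
By the Sprague-Grundy theorem, the Grundy value of a sum of independent games is the XOR of the component values.
Combined value = 2 ⊕ 0 ⊕ 6 = 4.

4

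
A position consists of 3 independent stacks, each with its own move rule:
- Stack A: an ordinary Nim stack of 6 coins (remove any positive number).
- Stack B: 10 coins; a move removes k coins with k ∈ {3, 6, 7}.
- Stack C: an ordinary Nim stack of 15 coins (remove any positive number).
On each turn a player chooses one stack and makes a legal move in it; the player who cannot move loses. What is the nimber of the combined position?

9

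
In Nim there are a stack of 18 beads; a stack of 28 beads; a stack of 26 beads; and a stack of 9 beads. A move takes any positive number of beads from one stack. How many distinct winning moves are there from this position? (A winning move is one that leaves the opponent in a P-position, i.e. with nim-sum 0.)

Nim-sum: 18 ^ 28 ^ 26 ^ 9 = 29.
The overall nim-sum is X = 29. A stack of size p has a winning move iff p XOR X < p (reduce it to p XOR X).
  18: 18 XOR 29 = 15 < 18 — winning move (to 15).
  28: 28 XOR 29 = 1 < 28 — winning move (to 1).
  26: 26 XOR 29 = 7 < 26 — winning move (to 7).
  9: 9 XOR 29 = 20 ≥ 9 — no move.
That gives 3 winning moves.

3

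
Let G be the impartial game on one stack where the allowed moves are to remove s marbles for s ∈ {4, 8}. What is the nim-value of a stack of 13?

0

Compute g(0), g(1), … for moves {4, 8}:
g(0) = mex{} = 0
g(1) = mex{} = 0
g(2) = mex{} = 0
g(3) = mex{} = 0
g(4) = mex{0} = 1
g(5) = mex{0} = 1
g(6) = mex{0} = 1
g(7) = mex{0} = 1
g(8) = mex{0,1} = 2
g(9) = mex{0,1} = 2
g(10) = mex{0,1} = 2
g(11) = mex{0,1} = 2
g(12) = mex{1,2} = 0
g(13) = mex{1,2} = 0
So g(13) = 0.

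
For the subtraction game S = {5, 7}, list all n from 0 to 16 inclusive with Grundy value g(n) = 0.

0, 1, 2, 3, 4, 12, 13, 14, 15, 16

Grundy values for subtraction set {5, 7}:
k:     0  1  2  3  4  5  6  7  8  9 10 11 12 13 14 15 16
g(k):  0  0  0  0  0  1  1  1  1  1  2  2  0  0  0  0  0
The P-positions (g = 0) in 0..16 are 0, 1, 2, 3, 4, 12, 13, 14, 15, 16.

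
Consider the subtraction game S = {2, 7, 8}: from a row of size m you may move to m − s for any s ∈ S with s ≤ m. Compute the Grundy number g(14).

Grundy values for subtraction set {2, 7, 8}:
k:     0  1  2  3  4  5  6  7  8  9 10 11 12 13 14
g(k):  0  0  1  1  0  0  1  1  2  2  0  3  1  2  0
So g(14) = 0.

0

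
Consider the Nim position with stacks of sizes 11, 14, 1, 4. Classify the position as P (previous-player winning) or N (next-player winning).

P-position

Write each in binary and XOR column by column:
  1011  (11)
  1110  (14)
  0001  (1)
  0100  (4)
  ----
  0000  (0)
The nim-sum is 0, so this is a P-position: the player to move is in a losing position under optimal play.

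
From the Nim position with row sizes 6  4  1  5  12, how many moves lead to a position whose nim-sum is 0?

1

In binary:
  0110  (6)
  0100  (4)
  0001  (1)
  0101  (5)
  1100  (12)
  ----
  1010  (10)
The overall nim-sum is X = 10. A row of size p has a winning move iff p XOR X < p (reduce it to p XOR X).
  6: 6 XOR 10 = 12 ≥ 6 — no move.
  4: 4 XOR 10 = 14 ≥ 4 — no move.
  1: 1 XOR 10 = 11 ≥ 1 — no move.
  5: 5 XOR 10 = 15 ≥ 5 — no move.
  12: 12 XOR 10 = 6 < 12 — winning move (to 6).
That gives 1 winning move.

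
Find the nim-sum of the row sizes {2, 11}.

9

Nim-sum: 2 ^ 11 = 9.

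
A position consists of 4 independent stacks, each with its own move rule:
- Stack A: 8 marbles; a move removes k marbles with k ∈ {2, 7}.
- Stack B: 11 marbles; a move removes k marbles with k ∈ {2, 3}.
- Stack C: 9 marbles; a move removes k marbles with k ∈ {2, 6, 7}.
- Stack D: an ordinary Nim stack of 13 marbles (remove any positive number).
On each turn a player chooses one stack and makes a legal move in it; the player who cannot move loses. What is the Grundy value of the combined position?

Build the Grundy sequence for stack A with g(k) = mex{g(k−s) : s ∈ {2, 7}, s ≤ k}:
g(0) = mex{} = 0
g(1) = mex{} = 0
g(2) = mex{0} = 1
g(3) = mex{0} = 1
g(4) = mex{1} = 0
g(5) = mex{1} = 0
g(6) = mex{0} = 1
g(7) = mex{0} = 1
g(8) = mex{0,1} = 2
So g(8) = 2.
For stack B, compute g(0), g(1), … with moves {2, 3}:
k:     0  1  2  3  4  5  6  7  8  9 10 11
g(k):  0  0  1  1  2  0  0  1  1  2  0  0
So g(11) = 0.
Grundy values for stack C (subtraction set {2, 6, 7}):
g(0) = mex{} = 0
g(1) = mex{} = 0
g(2) = mex{0} = 1
g(3) = mex{0} = 1
g(4) = mex{1} = 0
g(5) = mex{1} = 0
g(6) = mex{0} = 1
g(7) = mex{0} = 1
g(8) = mex{0,1} = 2
g(9) = mex{1} = 0
So g(9) = 0.
Stack D is a plain Nim stack of size 13, so its Grundy value is 13.
By the Sprague-Grundy theorem, the Grundy value of a sum of independent games is the XOR of the component values.
Combined value = 2 ⊕ 0 ⊕ 0 ⊕ 13 = 15.

15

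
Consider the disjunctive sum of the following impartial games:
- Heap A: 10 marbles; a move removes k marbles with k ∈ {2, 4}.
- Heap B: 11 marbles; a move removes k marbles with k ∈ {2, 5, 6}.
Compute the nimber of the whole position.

Build the Grundy sequence for heap A with g(k) = mex{g(k−s) : s ∈ {2, 4}, s ≤ k}:
g(0) = mex{} = 0
g(1) = mex{} = 0
g(2) = mex{0} = 1
g(3) = mex{0} = 1
g(4) = mex{0,1} = 2
g(5) = mex{0,1} = 2
g(6) = mex{1,2} = 0
g(7) = mex{1,2} = 0
g(8) = mex{0,2} = 1
g(9) = mex{0,2} = 1
g(10) = mex{0,1} = 2
So g(10) = 2.
For heap B, compute g(0), g(1), … with moves {2, 5, 6}:
g(0) = mex{} = 0
g(1) = mex{} = 0
g(2) = mex{0} = 1
g(3) = mex{0} = 1
g(4) = mex{1} = 0
g(5) = mex{0,1} = 2
g(6) = mex{0} = 1
g(7) = mex{0,1,2} = 3
g(8) = mex{1} = 0
g(9) = mex{0,1,3} = 2
g(10) = mex{0,2} = 1
g(11) = mex{1,2} = 0
So g(11) = 0.
The value of a disjunctive sum is the nim-sum of the parts.
Combined value = 2 XOR 0 = 2.

2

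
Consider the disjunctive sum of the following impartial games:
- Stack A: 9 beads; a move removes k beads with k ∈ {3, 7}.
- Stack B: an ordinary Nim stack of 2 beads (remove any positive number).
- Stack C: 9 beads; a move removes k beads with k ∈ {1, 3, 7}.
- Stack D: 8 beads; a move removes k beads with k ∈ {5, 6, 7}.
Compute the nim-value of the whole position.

For stack A, compute g(0), g(1), … with moves {3, 7}:
k:     0  1  2  3  4  5  6  7  8  9
g(k):  0  0  0  1  1  1  0  2  2  1
So g(9) = 1.
Stack B is a plain Nim stack of size 2, so its Grundy value is 2.
For stack C, compute g(0), g(1), … with moves {1, 3, 7}:
g(0) = mex{} = 0
g(1) = mex{0} = 1
g(2) = mex{1} = 0
g(3) = mex{0} = 1
g(4) = mex{1} = 0
g(5) = mex{0} = 1
g(6) = mex{1} = 0
g(7) = mex{0} = 1
g(8) = mex{1} = 0
g(9) = mex{0} = 1
So g(9) = 1.
For stack D, compute g(0), g(1), … with moves {5, 6, 7}:
g(0) = mex{} = 0
g(1) = mex{} = 0
g(2) = mex{} = 0
g(3) = mex{} = 0
g(4) = mex{} = 0
g(5) = mex{0} = 1
g(6) = mex{0} = 1
g(7) = mex{0} = 1
g(8) = mex{0} = 1
So g(8) = 1.
The value of a disjunctive sum is the nim-sum of the parts.
Combined value = 1 ⊕ 2 ⊕ 1 ⊕ 1 = 3.

3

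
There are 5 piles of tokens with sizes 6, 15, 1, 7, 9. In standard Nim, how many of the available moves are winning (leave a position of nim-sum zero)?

Compute the nim-sum pairwise:
6 ^ 15 = 9
9 ^ 1 = 8
8 ^ 7 = 15
15 ^ 9 = 6
The overall nim-sum is X = 6. A pile of size p has a winning move iff p XOR X < p (reduce it to p XOR X).
  6: 6 XOR 6 = 0 < 6 — winning move (to 0).
  15: 15 XOR 6 = 9 < 15 — winning move (to 9).
  1: 1 XOR 6 = 7 ≥ 1 — no move.
  7: 7 XOR 6 = 1 < 7 — winning move (to 1).
  9: 9 XOR 6 = 15 ≥ 9 — no move.
That gives 3 winning moves.

3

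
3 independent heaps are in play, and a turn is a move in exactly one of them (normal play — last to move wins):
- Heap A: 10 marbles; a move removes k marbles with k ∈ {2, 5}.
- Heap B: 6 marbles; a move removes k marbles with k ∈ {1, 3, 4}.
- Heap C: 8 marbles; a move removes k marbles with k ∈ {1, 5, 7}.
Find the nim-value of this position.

3

For heap A, compute g(0), g(1), … with moves {2, 5}:
g(0) = mex{} = 0
g(1) = mex{} = 0
g(2) = mex{0} = 1
g(3) = mex{0} = 1
g(4) = mex{1} = 0
g(5) = mex{0,1} = 2
g(6) = mex{0} = 1
g(7) = mex{1,2} = 0
g(8) = mex{1} = 0
g(9) = mex{0} = 1
g(10) = mex{0,2} = 1
So g(10) = 1.
Build the Grundy sequence for heap B with g(k) = mex{g(k−s) : s ∈ {1, 3, 4}, s ≤ k}:
k:     0  1  2  3  4  5  6
g(k):  0  1  0  1  2  3  2
So g(6) = 2.
For heap C, compute g(0), g(1), … with moves {1, 5, 7}:
g(0) = mex{} = 0
g(1) = mex{0} = 1
g(2) = mex{1} = 0
g(3) = mex{0} = 1
g(4) = mex{1} = 0
g(5) = mex{0} = 1
g(6) = mex{1} = 0
g(7) = mex{0} = 1
g(8) = mex{1} = 0
So g(8) = 0.
The value of a disjunctive sum is the nim-sum of the parts.
Combined value = 1 ⊕ 2 ⊕ 0 = 3.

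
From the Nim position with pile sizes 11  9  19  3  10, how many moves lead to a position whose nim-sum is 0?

Bitwise XOR of the heap sizes:
  01011  (11)
  01001  (9)
  10011  (19)
  00011  (3)
  01010  (10)
  -----
  11000  (24)
The overall nim-sum is X = 24. A pile of size p has a winning move iff p XOR X < p (reduce it to p XOR X).
  11: 11 XOR 24 = 19 ≥ 11 — no move.
  9: 9 XOR 24 = 17 ≥ 9 — no move.
  19: 19 XOR 24 = 11 < 19 — winning move (to 11).
  3: 3 XOR 24 = 27 ≥ 3 — no move.
  10: 10 XOR 24 = 18 ≥ 10 — no move.
That gives 1 winning move.

1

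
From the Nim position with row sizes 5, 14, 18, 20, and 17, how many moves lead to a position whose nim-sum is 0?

Nim-sum: 5 ⊕ 14 ⊕ 18 ⊕ 20 ⊕ 17 = 28.
The overall nim-sum is X = 28. A row of size p has a winning move iff p XOR X < p (reduce it to p XOR X).
  5: 5 XOR 28 = 25 ≥ 5 — no move.
  14: 14 XOR 28 = 18 ≥ 14 — no move.
  18: 18 XOR 28 = 14 < 18 — winning move (to 14).
  20: 20 XOR 28 = 8 < 20 — winning move (to 8).
  17: 17 XOR 28 = 13 < 17 — winning move (to 13).
That gives 3 winning moves.

3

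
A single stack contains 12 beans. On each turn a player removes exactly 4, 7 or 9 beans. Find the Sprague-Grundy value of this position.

3

Grundy values for subtraction set {4, 7, 9}:
g(0) = mex{} = 0
g(1) = mex{} = 0
g(2) = mex{} = 0
g(3) = mex{} = 0
g(4) = mex{0} = 1
g(5) = mex{0} = 1
g(6) = mex{0} = 1
g(7) = mex{0} = 1
g(8) = mex{0,1} = 2
g(9) = mex{0,1} = 2
g(10) = mex{0,1} = 2
g(11) = mex{0,1} = 2
g(12) = mex{0,1,2} = 3
So g(12) = 3.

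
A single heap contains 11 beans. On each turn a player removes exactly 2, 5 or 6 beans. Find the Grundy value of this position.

0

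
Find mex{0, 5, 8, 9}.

0 is in the set but 1 is not, so the mex is 1.

1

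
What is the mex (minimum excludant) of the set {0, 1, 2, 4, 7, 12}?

3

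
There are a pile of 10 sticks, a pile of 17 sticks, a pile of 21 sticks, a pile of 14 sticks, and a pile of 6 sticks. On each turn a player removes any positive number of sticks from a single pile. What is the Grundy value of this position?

6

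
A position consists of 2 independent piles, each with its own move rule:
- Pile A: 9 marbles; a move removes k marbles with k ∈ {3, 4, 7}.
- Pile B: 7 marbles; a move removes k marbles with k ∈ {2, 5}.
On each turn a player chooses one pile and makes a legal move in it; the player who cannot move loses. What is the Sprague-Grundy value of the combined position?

Grundy values for pile A (subtraction set {3, 4, 7}):
g(0) = mex{} = 0
g(1) = mex{} = 0
g(2) = mex{} = 0
g(3) = mex{0} = 1
g(4) = mex{0} = 1
g(5) = mex{0} = 1
g(6) = mex{0,1} = 2
g(7) = mex{0,1} = 2
g(8) = mex{0,1} = 2
g(9) = mex{0,1,2} = 3
So g(9) = 3.
For pile B, compute g(0), g(1), … with moves {2, 5}:
k:     0  1  2  3  4  5  6  7
g(k):  0  0  1  1  0  2  1  0
So g(7) = 0.
By the Sprague-Grundy theorem, the Grundy value of a sum of independent games is the XOR of the component values.
Combined value = 3 ⊕ 0 = 3.

3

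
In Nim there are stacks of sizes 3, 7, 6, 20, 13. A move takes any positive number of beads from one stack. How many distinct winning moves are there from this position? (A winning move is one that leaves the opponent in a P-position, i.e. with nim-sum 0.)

1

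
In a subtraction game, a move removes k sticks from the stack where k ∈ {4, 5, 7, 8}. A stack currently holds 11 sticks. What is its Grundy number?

Compute g(0), g(1), … for moves {4, 5, 7, 8}:
g(0) = mex{} = 0
g(1) = mex{} = 0
g(2) = mex{} = 0
g(3) = mex{} = 0
g(4) = mex{0} = 1
g(5) = mex{0} = 1
g(6) = mex{0} = 1
g(7) = mex{0} = 1
g(8) = mex{0,1} = 2
g(9) = mex{0,1} = 2
g(10) = mex{0,1} = 2
g(11) = mex{0,1} = 2
So g(11) = 2.

2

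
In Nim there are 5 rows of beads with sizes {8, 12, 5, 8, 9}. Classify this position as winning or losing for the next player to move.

Losing position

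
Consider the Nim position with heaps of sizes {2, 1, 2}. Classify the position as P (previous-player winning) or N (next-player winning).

N-position

Write each in binary and XOR column by column:
  10  (2)
  01  (1)
  10  (2)
  --
  01  (1)
The nim-sum is 1 ≠ 0, so this is an N-position: the player to move can win.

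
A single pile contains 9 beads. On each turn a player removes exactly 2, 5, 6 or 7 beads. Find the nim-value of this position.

Grundy values for subtraction set {2, 5, 6, 7}:
g(0) = mex{} = 0
g(1) = mex{} = 0
g(2) = mex{0} = 1
g(3) = mex{0} = 1
g(4) = mex{1} = 0
g(5) = mex{0,1} = 2
g(6) = mex{0} = 1
g(7) = mex{0,1,2} = 3
g(8) = mex{0,1} = 2
g(9) = mex{0,1,3} = 2
So g(9) = 2.

2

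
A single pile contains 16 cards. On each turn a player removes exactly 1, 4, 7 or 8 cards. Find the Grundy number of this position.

0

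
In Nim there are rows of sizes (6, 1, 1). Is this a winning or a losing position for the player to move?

Compute the nim-sum pairwise:
6 XOR 1 = 7
7 XOR 1 = 6
The nim-sum is 6 ≠ 0, so this is an N-position: the player to move can win.

Winning position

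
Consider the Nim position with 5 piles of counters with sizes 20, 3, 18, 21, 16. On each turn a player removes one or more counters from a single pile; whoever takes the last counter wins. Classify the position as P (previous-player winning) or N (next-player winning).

P-position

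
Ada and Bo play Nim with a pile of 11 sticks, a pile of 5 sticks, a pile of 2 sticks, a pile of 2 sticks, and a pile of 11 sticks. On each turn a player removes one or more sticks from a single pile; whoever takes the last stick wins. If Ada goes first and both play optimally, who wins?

Ada wins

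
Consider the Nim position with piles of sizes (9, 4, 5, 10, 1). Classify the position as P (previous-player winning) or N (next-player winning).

N-position

Compute the nim-sum pairwise:
9 ⊕ 4 = 13
13 ⊕ 5 = 8
8 ⊕ 10 = 2
2 ⊕ 1 = 3
The nim-sum is 3 ≠ 0, so this is an N-position: the player to move can win.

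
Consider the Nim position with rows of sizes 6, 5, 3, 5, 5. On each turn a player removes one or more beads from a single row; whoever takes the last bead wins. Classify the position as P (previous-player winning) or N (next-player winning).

P-position

Compute the nim-sum pairwise:
6 XOR 5 = 3
3 XOR 3 = 0
0 XOR 5 = 5
5 XOR 5 = 0
The nim-sum is 0, so this is a P-position: the player to move is in a losing position under optimal play.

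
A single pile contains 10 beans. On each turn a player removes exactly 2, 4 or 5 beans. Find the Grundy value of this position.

1

Build the Grundy sequence with g(k) = mex{g(k−s) : s ∈ {2, 4, 5}, s ≤ k}:
g(0) = mex{} = 0
g(1) = mex{} = 0
g(2) = mex{0} = 1
g(3) = mex{0} = 1
g(4) = mex{0,1} = 2
g(5) = mex{0,1} = 2
g(6) = mex{0,1,2} = 3
g(7) = mex{1,2} = 0
g(8) = mex{1,2,3} = 0
g(9) = mex{0,2} = 1
g(10) = mex{0,2,3} = 1
So g(10) = 1.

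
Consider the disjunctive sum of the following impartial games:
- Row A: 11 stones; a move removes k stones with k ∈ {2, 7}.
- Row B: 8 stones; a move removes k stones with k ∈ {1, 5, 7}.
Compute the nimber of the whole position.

For row A, compute g(0), g(1), … with moves {2, 7}:
k:     0  1  2  3  4  5  6  7  8  9 10 11
g(k):  0  0  1  1  0  0  1  1  2  0  0  1
So g(11) = 1.
Build the Grundy sequence for row B with g(k) = mex{g(k−s) : s ∈ {1, 5, 7}, s ≤ k}:
k:     0  1  2  3  4  5  6  7  8
g(k):  0  1  0  1  0  1  0  1  0
So g(8) = 0.
By the Sprague-Grundy theorem, the Grundy value of a sum of independent games is the XOR of the component values.
Combined value = 1 ⊕ 0 = 1.

1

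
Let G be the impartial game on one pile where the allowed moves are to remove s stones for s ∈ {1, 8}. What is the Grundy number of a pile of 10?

Build the Grundy sequence with g(k) = mex{g(k−s) : s ∈ {1, 8}, s ≤ k}:
k:     0  1  2  3  4  5  6  7  8  9 10
g(k):  0  1  0  1  0  1  0  1  2  0  1
So g(10) = 1.

1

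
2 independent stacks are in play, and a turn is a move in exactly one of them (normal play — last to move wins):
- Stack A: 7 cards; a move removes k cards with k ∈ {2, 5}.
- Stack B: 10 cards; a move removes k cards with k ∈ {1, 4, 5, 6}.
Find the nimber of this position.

For stack A, compute g(0), g(1), … with moves {2, 5}:
k:     0  1  2  3  4  5  6  7
g(k):  0  0  1  1  0  2  1  0
So g(7) = 0.
For stack B, compute g(0), g(1), … with moves {1, 4, 5, 6}:
g(0) = mex{} = 0
g(1) = mex{0} = 1
g(2) = mex{1} = 0
g(3) = mex{0} = 1
g(4) = mex{0,1} = 2
g(5) = mex{0,1,2} = 3
g(6) = mex{0,1,3} = 2
g(7) = mex{0,1,2} = 3
g(8) = mex{0,1,2,3} = 4
g(9) = mex{1,2,3,4} = 0
g(10) = mex{0,2,3} = 1
So g(10) = 1.
The value of a disjunctive sum is the nim-sum of the parts.
Combined value = 0 XOR 1 = 1.

1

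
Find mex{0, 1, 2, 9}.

The values 0, 1, 2 are all present; 3 is the first non-negative integer missing from the set.

3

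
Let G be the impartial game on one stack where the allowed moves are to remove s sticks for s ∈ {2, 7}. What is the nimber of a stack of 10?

Grundy values for subtraction set {2, 7}:
k:     0  1  2  3  4  5  6  7  8  9 10
g(k):  0  0  1  1  0  0  1  1  2  0  0
So g(10) = 0.

0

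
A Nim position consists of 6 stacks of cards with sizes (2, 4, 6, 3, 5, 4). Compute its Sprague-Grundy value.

2

Compute the nim-sum pairwise:
2 XOR 4 = 6
6 XOR 6 = 0
0 XOR 3 = 3
3 XOR 5 = 6
6 XOR 4 = 2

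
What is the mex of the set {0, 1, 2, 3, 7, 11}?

The values 0, 1, 2, 3 are all present; 4 is the first non-negative integer missing from the set.

4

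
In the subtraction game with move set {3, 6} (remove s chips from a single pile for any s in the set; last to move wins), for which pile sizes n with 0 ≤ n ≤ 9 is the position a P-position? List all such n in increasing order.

0, 1, 2, 9

Compute g(0), g(1), … for moves {3, 6}:
g(0) = mex{} = 0
g(1) = mex{} = 0
g(2) = mex{} = 0
g(3) = mex{0} = 1
g(4) = mex{0} = 1
g(5) = mex{0} = 1
g(6) = mex{0,1} = 2
g(7) = mex{0,1} = 2
g(8) = mex{0,1} = 2
g(9) = mex{1,2} = 0
The P-positions (g = 0) in 0..9 are 0, 1, 2, 9.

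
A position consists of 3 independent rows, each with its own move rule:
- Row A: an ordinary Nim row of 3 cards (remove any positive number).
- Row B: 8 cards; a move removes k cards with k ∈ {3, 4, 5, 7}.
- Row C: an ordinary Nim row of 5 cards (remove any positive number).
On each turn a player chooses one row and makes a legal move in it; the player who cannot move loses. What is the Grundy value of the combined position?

Row A is a plain Nim row of size 3, so its Grundy value is 3.
Grundy values for row B (subtraction set {3, 4, 5, 7}):
g(0) = mex{} = 0
g(1) = mex{} = 0
g(2) = mex{} = 0
g(3) = mex{0} = 1
g(4) = mex{0} = 1
g(5) = mex{0} = 1
g(6) = mex{0,1} = 2
g(7) = mex{0,1} = 2
g(8) = mex{0,1} = 2
So g(8) = 2.
Row C is a plain Nim row of size 5, so its Grundy value is 5.
By the Sprague-Grundy theorem, the Grundy value of a sum of independent games is the XOR of the component values.
Combined value = 3 XOR 2 XOR 5 = 4.

4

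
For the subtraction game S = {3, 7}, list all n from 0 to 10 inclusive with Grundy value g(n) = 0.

Build the Grundy sequence with g(k) = mex{g(k−s) : s ∈ {3, 7}, s ≤ k}:
k:     0  1  2  3  4  5  6  7  8  9 10
g(k):  0  0  0  1  1  1  0  2  2  1  0
The P-positions (g = 0) in 0..10 are 0, 1, 2, 6, 10.

0, 1, 2, 6, 10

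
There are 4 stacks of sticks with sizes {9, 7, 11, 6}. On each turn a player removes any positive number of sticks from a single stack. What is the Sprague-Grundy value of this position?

3

Nim-sum: 9 XOR 7 XOR 11 XOR 6 = 3.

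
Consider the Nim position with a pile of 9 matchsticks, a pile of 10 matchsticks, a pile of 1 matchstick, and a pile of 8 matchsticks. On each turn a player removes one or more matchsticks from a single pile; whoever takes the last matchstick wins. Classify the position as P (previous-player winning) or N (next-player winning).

N-position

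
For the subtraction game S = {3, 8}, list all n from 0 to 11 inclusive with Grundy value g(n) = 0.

Build the Grundy sequence with g(k) = mex{g(k−s) : s ∈ {3, 8}, s ≤ k}:
g(0) = mex{} = 0
g(1) = mex{} = 0
g(2) = mex{} = 0
g(3) = mex{0} = 1
g(4) = mex{0} = 1
g(5) = mex{0} = 1
g(6) = mex{1} = 0
g(7) = mex{1} = 0
g(8) = mex{0,1} = 2
g(9) = mex{0} = 1
g(10) = mex{0} = 1
g(11) = mex{1,2} = 0
The P-positions (g = 0) in 0..11 are 0, 1, 2, 6, 7, 11.

0, 1, 2, 6, 7, 11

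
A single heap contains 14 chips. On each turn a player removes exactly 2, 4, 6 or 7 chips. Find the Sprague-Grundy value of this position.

Build the Grundy sequence with g(k) = mex{g(k−s) : s ∈ {2, 4, 6, 7}, s ≤ k}:
g(0) = mex{} = 0
g(1) = mex{} = 0
g(2) = mex{0} = 1
g(3) = mex{0} = 1
g(4) = mex{0,1} = 2
g(5) = mex{0,1} = 2
g(6) = mex{0,1,2} = 3
g(7) = mex{0,1,2} = 3
g(8) = mex{0,1,2,3} = 4
g(9) = mex{1,2,3} = 0
g(10) = mex{1,2,3,4} = 0
g(11) = mex{0,2,3} = 1
g(12) = mex{0,2,3,4} = 1
g(13) = mex{0,1,3} = 2
g(14) = mex{0,1,3,4} = 2
So g(14) = 2.

2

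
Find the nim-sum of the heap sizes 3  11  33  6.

47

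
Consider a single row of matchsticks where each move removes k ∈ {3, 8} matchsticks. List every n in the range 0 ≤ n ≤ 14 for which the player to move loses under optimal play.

0, 1, 2, 6, 7, 11, 12, 13

Grundy values for subtraction set {3, 8}:
k:     0  1  2  3  4  5  6  7  8  9 10 11 12 13 14
g(k):  0  0  0  1  1  1  0  0  2  1  1  0  0  0  1
The P-positions (g = 0) in 0..14 are 0, 1, 2, 6, 7, 11, 12, 13.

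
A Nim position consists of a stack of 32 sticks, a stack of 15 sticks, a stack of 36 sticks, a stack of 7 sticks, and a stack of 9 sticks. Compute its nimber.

5

Nim-sum: 32 ⊕ 15 ⊕ 36 ⊕ 7 ⊕ 9 = 5.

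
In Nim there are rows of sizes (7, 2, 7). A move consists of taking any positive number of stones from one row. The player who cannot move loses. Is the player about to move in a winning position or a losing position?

Nim-sum: 7 ^ 2 ^ 7 = 2.
The nim-sum is 2 ≠ 0, so this is an N-position: the player to move can win.

Winning position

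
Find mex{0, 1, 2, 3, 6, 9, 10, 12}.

The values 0, 1, 2, 3 are all present; 4 is the first non-negative integer missing from the set.

4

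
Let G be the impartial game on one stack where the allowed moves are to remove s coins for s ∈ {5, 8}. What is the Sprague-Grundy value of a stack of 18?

1

Build the Grundy sequence with g(k) = mex{g(k−s) : s ∈ {5, 8}, s ≤ k}:
k:     0  1  2  3  4  5  6  7  8  9 10 11 12 13 14 15 16 17 18
g(k):  0  0  0  0  0  1  1  1  1  1  2  2  2  0  0  0  0  0  1
So g(18) = 1.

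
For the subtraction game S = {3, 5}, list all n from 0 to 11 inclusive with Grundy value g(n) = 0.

Build the Grundy sequence with g(k) = mex{g(k−s) : s ∈ {3, 5}, s ≤ k}:
g(0) = mex{} = 0
g(1) = mex{} = 0
g(2) = mex{} = 0
g(3) = mex{0} = 1
g(4) = mex{0} = 1
g(5) = mex{0} = 1
g(6) = mex{0,1} = 2
g(7) = mex{0,1} = 2
g(8) = mex{1} = 0
g(9) = mex{1,2} = 0
g(10) = mex{1,2} = 0
g(11) = mex{0,2} = 1
The P-positions (g = 0) in 0..11 are 0, 1, 2, 8, 9, 10.

0, 1, 2, 8, 9, 10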